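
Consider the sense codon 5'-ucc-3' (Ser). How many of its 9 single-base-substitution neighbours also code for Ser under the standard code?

Position 1: none → 0 synonymous.
Position 2: none → 0 synonymous.
Position 3: UCU, UCA, UCG → 3 synonymous.
Total: 0 + 0 + 3 = 3.

3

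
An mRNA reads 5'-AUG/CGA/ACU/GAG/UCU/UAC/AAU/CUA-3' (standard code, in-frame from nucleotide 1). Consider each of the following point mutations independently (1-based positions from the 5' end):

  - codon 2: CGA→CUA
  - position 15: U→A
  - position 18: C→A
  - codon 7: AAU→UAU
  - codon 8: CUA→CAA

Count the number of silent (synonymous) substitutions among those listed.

Codon 2: CGA (Arg) → CUA (Leu) — missense.
Codon 5: UCU (Ser) → UCA (Ser) — synonymous.
Codon 6: UAC (Tyr) → UAA (Stop) — nonsense.
Codon 7: AAU (Asn) → UAU (Tyr) — missense.
Codon 8: CUA (Leu) → CAA (Gln) — missense.
Synonymous: 1 of 5.

1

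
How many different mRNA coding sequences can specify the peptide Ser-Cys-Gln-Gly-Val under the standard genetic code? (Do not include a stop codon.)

384

Ser: 6 codons.
Cys: 2 codons.
Gln: 2 codons.
Gly: 4 codons.
Val: 4 codons.
6 × 2 × 2 × 4 × 4 = 384.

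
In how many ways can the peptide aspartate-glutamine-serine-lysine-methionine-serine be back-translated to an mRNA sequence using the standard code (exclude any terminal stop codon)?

288

Asp: 2 codons.
Gln: 2 codons.
Ser: 6 codons.
Lys: 2 codons.
Met: 1 codon.
Ser: 6 codons.
2 × 2 × 6 × 2 × 1 × 6 = 288.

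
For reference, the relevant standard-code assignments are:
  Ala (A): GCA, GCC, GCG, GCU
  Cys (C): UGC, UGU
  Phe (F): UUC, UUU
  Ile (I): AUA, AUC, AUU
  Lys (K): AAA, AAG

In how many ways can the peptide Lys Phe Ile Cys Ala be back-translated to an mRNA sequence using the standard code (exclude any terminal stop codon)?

96

Lys: 2 codons.
Phe: 2 codons.
Ile: 3 codons.
Cys: 2 codons.
Ala: 4 codons.
2 × 2 × 3 × 2 × 4 = 96.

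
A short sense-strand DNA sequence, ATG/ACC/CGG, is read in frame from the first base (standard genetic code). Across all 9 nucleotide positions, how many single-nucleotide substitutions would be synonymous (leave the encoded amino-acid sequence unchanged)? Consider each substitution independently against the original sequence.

Codon 1 (ATG, Met): 0 synonymous substitutions.
Codon 2 (ACC, Thr): 3 synonymous substitutions.
Codon 3 (CGG, Arg): 4 synonymous substitutions.
Total: 0 + 3 + 4 = 7.

7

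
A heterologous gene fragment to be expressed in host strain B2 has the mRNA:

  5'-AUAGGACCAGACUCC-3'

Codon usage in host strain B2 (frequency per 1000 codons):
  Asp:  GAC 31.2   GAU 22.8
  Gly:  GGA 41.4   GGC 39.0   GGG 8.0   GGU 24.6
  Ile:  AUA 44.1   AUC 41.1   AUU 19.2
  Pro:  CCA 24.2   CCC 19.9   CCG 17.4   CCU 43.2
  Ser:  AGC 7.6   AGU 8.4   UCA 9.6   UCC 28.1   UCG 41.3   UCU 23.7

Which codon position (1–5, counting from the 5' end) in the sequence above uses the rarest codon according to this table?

3

Codon 1 AUA (Ile): 44.1 per 1000.
Codon 2 GGA (Gly): 41.4 per 1000.
Codon 3 CCA (Pro): 24.2 per 1000.
Codon 4 GAC (Asp): 31.2 per 1000.
Codon 5 UCC (Ser): 28.1 per 1000.
Lowest frequency is 24.2 at codon 3.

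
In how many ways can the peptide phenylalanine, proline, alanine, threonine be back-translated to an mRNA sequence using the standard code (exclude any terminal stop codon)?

128

Phe: 2 codons.
Pro: 4 codons.
Ala: 4 codons.
Thr: 4 codons.
2 × 4 × 4 × 4 = 128.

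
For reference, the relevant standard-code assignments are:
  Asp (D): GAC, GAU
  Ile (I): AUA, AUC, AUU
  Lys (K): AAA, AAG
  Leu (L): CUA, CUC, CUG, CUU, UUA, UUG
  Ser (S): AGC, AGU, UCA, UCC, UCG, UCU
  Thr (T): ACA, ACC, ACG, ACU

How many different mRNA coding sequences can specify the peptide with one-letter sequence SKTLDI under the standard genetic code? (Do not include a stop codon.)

Ser: 6 codons.
Lys: 2 codons.
Thr: 4 codons.
Leu: 6 codons.
Asp: 2 codons.
Ile: 3 codons.
6 × 2 × 4 × 6 × 2 × 3 = 1728.

1728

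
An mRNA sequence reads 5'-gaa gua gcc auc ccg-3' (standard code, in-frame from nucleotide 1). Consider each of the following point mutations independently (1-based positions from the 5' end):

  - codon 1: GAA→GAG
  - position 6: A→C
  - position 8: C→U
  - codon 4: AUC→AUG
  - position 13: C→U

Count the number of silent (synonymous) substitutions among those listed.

Codon 1: GAA (Glu) → GAG (Glu) — synonymous.
Codon 2: GUA (Val) → GUC (Val) — synonymous.
Codon 3: GCC (Ala) → GUC (Val) — missense.
Codon 4: AUC (Ile) → AUG (Met) — missense.
Codon 5: CCG (Pro) → UCG (Ser) — missense.
Synonymous: 2 of 5.

2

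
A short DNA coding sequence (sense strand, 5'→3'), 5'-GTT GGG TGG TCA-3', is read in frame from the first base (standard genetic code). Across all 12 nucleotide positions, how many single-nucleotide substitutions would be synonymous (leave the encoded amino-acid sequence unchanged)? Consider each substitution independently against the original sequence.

9

Codon 1 (GTT, Val): 3 synonymous substitutions.
Codon 2 (GGG, Gly): 3 synonymous substitutions.
Codon 3 (TGG, Trp): 0 synonymous substitutions.
Codon 4 (TCA, Ser): 3 synonymous substitutions.
Total: 3 + 3 + 0 + 3 = 9.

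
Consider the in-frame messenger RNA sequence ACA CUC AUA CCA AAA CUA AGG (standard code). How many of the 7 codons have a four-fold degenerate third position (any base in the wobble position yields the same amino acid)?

4

Codon 1 ACA (Thr): third position 4-fold.
Codon 2 CUC (Leu): third position 4-fold.
Codon 3 AUA (Ile): third position 3-fold.
Codon 4 CCA (Pro): third position 4-fold.
Codon 5 AAA (Lys): third position 2-fold.
Codon 6 CUA (Leu): third position 4-fold.
Codon 7 AGG (Arg): third position 2-fold.
Four-fold degenerate third positions: 4.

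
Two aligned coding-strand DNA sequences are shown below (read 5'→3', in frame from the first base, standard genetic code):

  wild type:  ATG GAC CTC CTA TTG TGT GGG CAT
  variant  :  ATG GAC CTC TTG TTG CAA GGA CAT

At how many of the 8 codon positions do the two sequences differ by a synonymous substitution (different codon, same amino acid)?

Codon 1: ATG Met / ATG Met — identical.
Codon 2: GAC Asp / GAC Asp — identical.
Codon 3: CTC Leu / CTC Leu — identical.
Codon 4: CTA Leu / TTG Leu — synonymous.
Codon 5: TTG Leu / TTG Leu — identical.
Codon 6: TGT Cys / CAA Gln — nonsynonymous.
Codon 7: GGG Gly / GGA Gly — synonymous.
Codon 8: CAT His / CAT His — identical.
Synonymous differences: 2.

2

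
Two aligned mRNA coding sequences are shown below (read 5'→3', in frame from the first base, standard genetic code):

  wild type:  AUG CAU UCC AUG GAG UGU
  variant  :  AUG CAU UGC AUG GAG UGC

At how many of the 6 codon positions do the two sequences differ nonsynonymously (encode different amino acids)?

Codon 1: AUG Met / AUG Met — identical.
Codon 2: CAU His / CAU His — identical.
Codon 3: UCC Ser / UGC Cys — nonsynonymous.
Codon 4: AUG Met / AUG Met — identical.
Codon 5: GAG Glu / GAG Glu — identical.
Codon 6: UGU Cys / UGC Cys — synonymous.
Nonsynonymous differences: 1.

1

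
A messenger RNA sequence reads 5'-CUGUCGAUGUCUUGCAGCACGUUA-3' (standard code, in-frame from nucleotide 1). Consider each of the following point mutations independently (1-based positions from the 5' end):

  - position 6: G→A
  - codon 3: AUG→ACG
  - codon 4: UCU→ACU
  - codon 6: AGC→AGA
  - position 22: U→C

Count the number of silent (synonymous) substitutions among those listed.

Codon 2: UCG (Ser) → UCA (Ser) — synonymous.
Codon 3: AUG (Met) → ACG (Thr) — missense.
Codon 4: UCU (Ser) → ACU (Thr) — missense.
Codon 6: AGC (Ser) → AGA (Arg) — missense.
Codon 8: UUA (Leu) → CUA (Leu) — synonymous.
Synonymous: 2 of 5.

2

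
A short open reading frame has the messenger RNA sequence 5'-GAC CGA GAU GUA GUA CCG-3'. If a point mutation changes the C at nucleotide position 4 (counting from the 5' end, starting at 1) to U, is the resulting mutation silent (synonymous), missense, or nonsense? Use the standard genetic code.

Position 4 falls in codon 2: CGA → Arg.
After the substitution the codon is UGA → Stop.
The new codon is a stop codon, so this is a nonsense mutation.

nonsense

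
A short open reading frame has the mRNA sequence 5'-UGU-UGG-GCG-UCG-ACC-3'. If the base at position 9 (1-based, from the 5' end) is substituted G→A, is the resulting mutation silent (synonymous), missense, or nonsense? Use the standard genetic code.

Position 9 falls in codon 3: GCG → Ala.
After the substitution the codon is GCA → Ala.
Both encode Ala, so the change is synonymous.

silent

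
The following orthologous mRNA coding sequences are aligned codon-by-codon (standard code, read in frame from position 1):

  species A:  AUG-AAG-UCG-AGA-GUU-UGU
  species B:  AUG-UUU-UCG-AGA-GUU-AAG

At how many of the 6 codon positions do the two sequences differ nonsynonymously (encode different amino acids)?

Codon 1: AUG Met / AUG Met — identical.
Codon 2: AAG Lys / UUU Phe — nonsynonymous.
Codon 3: UCG Ser / UCG Ser — identical.
Codon 4: AGA Arg / AGA Arg — identical.
Codon 5: GUU Val / GUU Val — identical.
Codon 6: UGU Cys / AAG Lys — nonsynonymous.
Nonsynonymous differences: 2.

2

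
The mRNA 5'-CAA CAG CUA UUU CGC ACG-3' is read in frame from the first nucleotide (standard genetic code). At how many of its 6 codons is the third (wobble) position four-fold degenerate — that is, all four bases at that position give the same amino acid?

Codon 1 CAA (Gln): third position 2-fold.
Codon 2 CAG (Gln): third position 2-fold.
Codon 3 CUA (Leu): third position 4-fold.
Codon 4 UUU (Phe): third position 2-fold.
Codon 5 CGC (Arg): third position 4-fold.
Codon 6 ACG (Thr): third position 4-fold.
Four-fold degenerate third positions: 3.

3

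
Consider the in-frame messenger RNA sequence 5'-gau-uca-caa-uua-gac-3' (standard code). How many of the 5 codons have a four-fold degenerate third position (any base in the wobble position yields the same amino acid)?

Codon 1 GAU (Asp): third position 2-fold.
Codon 2 UCA (Ser): third position 4-fold.
Codon 3 CAA (Gln): third position 2-fold.
Codon 4 UUA (Leu): third position 2-fold.
Codon 5 GAC (Asp): third position 2-fold.
Four-fold degenerate third positions: 1.

1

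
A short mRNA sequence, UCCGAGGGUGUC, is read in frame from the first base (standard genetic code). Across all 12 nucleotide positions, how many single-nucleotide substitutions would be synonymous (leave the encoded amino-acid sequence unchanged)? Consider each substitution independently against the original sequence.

Codon 1 (UCC, Ser): 3 synonymous substitutions.
Codon 2 (GAG, Glu): 1 synonymous substitution.
Codon 3 (GGU, Gly): 3 synonymous substitutions.
Codon 4 (GUC, Val): 3 synonymous substitutions.
Total: 3 + 1 + 3 + 3 = 10.

10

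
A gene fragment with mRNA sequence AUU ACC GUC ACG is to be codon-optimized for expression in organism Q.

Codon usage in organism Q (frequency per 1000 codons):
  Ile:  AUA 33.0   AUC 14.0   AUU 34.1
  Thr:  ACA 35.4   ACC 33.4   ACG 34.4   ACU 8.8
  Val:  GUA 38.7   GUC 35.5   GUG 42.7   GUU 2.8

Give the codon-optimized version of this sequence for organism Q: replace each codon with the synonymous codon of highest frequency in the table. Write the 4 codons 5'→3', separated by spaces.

Codon 1 (Ile): best is AUU at 34.1.
Codon 2 (Thr): best is ACA at 35.4.
Codon 3 (Val): best is GUG at 42.7.
Codon 4 (Thr): best is ACA at 35.4.

AUU ACA GUG ACA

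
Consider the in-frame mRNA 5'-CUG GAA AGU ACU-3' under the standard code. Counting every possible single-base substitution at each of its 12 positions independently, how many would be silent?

Codon 1 (CUG, Leu): 4 synonymous substitutions.
Codon 2 (GAA, Glu): 1 synonymous substitution.
Codon 3 (AGU, Ser): 1 synonymous substitution.
Codon 4 (ACU, Thr): 3 synonymous substitutions.
Total: 4 + 1 + 1 + 3 = 9.

9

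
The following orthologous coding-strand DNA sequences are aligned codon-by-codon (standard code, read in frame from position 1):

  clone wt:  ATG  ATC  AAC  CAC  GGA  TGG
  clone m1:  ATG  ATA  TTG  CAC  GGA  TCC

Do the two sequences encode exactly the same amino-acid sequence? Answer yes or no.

Codon 1: ATG Met / ATG Met — identical.
Codon 2: ATC Ile / ATA Ile — synonymous.
Codon 3: AAC Asn / TTG Leu — nonsynonymous.
Codon 4: CAC His / CAC His — identical.
Codon 5: GGA Gly / GGA Gly — identical.
Codon 6: TGG Trp / TCC Ser — nonsynonymous.
Nonsynonymous differences: 2 → different protein.

no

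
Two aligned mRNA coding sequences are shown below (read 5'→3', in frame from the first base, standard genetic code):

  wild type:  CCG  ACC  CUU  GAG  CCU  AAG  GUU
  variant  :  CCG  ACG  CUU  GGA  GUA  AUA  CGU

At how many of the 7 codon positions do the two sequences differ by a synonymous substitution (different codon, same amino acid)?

Codon 1: CCG Pro / CCG Pro — identical.
Codon 2: ACC Thr / ACG Thr — synonymous.
Codon 3: CUU Leu / CUU Leu — identical.
Codon 4: GAG Glu / GGA Gly — nonsynonymous.
Codon 5: CCU Pro / GUA Val — nonsynonymous.
Codon 6: AAG Lys / AUA Ile — nonsynonymous.
Codon 7: GUU Val / CGU Arg — nonsynonymous.
Synonymous differences: 1.

1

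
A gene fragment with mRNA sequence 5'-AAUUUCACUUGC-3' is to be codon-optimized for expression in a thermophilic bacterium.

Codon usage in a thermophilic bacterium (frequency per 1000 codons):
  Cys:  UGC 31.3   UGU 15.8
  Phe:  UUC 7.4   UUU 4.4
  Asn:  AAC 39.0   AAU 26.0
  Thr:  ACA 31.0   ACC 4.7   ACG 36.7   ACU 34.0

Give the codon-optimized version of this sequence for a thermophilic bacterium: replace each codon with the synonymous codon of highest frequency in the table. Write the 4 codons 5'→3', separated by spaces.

AAC UUC ACG UGC

Codon 1 (Asn): best is AAC at 39.0.
Codon 2 (Phe): best is UUC at 7.4.
Codon 3 (Thr): best is ACG at 36.7.
Codon 4 (Cys): best is UGC at 31.3.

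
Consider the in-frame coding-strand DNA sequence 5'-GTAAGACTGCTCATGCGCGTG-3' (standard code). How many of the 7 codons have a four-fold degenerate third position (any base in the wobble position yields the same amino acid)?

Codon 1 GTA (Val): third position 4-fold.
Codon 2 AGA (Arg): third position 2-fold.
Codon 3 CTG (Leu): third position 4-fold.
Codon 4 CTC (Leu): third position 4-fold.
Codon 5 ATG (Met): third position 1-fold.
Codon 6 CGC (Arg): third position 4-fold.
Codon 7 GTG (Val): third position 4-fold.
Four-fold degenerate third positions: 5.

5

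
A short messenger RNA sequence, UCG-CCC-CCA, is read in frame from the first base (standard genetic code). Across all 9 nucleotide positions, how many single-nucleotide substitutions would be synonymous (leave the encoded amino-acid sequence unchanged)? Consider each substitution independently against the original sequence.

9

Codon 1 (UCG, Ser): 3 synonymous substitutions.
Codon 2 (CCC, Pro): 3 synonymous substitutions.
Codon 3 (CCA, Pro): 3 synonymous substitutions.
Total: 3 + 3 + 3 = 9.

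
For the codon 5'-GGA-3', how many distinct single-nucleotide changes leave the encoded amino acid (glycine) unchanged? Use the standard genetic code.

Position 1: none → 0 synonymous.
Position 2: none → 0 synonymous.
Position 3: GGU, GGC, GGG → 3 synonymous.
Total: 0 + 0 + 3 = 3.

3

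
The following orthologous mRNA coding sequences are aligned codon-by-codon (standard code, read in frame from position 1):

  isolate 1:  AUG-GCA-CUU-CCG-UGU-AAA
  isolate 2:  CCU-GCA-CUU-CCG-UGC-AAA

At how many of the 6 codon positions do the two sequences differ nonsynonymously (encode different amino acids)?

1

Codon 1: AUG Met / CCU Pro — nonsynonymous.
Codon 2: GCA Ala / GCA Ala — identical.
Codon 3: CUU Leu / CUU Leu — identical.
Codon 4: CCG Pro / CCG Pro — identical.
Codon 5: UGU Cys / UGC Cys — synonymous.
Codon 6: AAA Lys / AAA Lys — identical.
Nonsynonymous differences: 1.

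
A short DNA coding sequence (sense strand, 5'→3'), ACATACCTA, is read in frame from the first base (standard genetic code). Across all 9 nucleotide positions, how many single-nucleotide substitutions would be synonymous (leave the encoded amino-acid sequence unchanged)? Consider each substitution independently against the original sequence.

Codon 1 (ACA, Thr): 3 synonymous substitutions.
Codon 2 (TAC, Tyr): 1 synonymous substitution.
Codon 3 (CTA, Leu): 4 synonymous substitutions.
Total: 3 + 1 + 4 = 8.

8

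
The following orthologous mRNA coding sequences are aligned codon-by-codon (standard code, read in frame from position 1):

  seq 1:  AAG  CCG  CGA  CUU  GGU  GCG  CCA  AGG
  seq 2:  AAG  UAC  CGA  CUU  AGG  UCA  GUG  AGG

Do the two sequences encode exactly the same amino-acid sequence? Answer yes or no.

no

Codon 1: AAG Lys / AAG Lys — identical.
Codon 2: CCG Pro / UAC Tyr — nonsynonymous.
Codon 3: CGA Arg / CGA Arg — identical.
Codon 4: CUU Leu / CUU Leu — identical.
Codon 5: GGU Gly / AGG Arg — nonsynonymous.
Codon 6: GCG Ala / UCA Ser — nonsynonymous.
Codon 7: CCA Pro / GUG Val — nonsynonymous.
Codon 8: AGG Arg / AGG Arg — identical.
Nonsynonymous differences: 4 → different protein.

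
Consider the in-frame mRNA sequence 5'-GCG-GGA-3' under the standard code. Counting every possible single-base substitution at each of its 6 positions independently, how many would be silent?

Codon 1 (GCG, Ala): 3 synonymous substitutions.
Codon 2 (GGA, Gly): 3 synonymous substitutions.
Total: 3 + 3 = 6.

6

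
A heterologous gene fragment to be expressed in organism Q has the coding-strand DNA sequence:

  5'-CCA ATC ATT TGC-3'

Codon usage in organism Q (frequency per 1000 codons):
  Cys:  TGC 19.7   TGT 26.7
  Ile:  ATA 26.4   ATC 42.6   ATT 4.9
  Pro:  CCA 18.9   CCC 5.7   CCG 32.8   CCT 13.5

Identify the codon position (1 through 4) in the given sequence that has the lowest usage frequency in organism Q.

Codon 1 CCA (Pro): 18.9 per 1000.
Codon 2 ATC (Ile): 42.6 per 1000.
Codon 3 ATT (Ile): 4.9 per 1000.
Codon 4 TGC (Cys): 19.7 per 1000.
Lowest frequency is 4.9 at codon 3.

3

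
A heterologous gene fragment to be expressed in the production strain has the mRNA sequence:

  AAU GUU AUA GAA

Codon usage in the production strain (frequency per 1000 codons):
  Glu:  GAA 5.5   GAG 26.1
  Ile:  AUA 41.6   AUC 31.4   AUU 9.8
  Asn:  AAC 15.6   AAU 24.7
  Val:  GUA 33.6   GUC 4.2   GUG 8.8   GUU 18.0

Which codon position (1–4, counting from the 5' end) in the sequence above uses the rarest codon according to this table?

4

Codon 1 AAU (Asn): 24.7 per 1000.
Codon 2 GUU (Val): 18.0 per 1000.
Codon 3 AUA (Ile): 41.6 per 1000.
Codon 4 GAA (Glu): 5.5 per 1000.
Lowest frequency is 5.5 at codon 4.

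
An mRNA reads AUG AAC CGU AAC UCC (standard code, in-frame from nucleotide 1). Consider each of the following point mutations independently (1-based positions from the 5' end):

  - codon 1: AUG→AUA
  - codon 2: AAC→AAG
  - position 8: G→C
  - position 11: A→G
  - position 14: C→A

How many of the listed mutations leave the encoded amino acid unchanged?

0

Codon 1: AUG (Met) → AUA (Ile) — missense.
Codon 2: AAC (Asn) → AAG (Lys) — missense.
Codon 3: CGU (Arg) → CCU (Pro) — missense.
Codon 4: AAC (Asn) → AGC (Ser) — missense.
Codon 5: UCC (Ser) → UAC (Tyr) — missense.
Synonymous: 0 of 5.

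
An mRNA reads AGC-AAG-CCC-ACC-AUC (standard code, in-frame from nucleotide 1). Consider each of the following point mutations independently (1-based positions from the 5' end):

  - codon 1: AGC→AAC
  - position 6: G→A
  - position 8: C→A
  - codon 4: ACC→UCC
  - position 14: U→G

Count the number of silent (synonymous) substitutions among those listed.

1

Codon 1: AGC (Ser) → AAC (Asn) — missense.
Codon 2: AAG (Lys) → AAA (Lys) — synonymous.
Codon 3: CCC (Pro) → CAC (His) — missense.
Codon 4: ACC (Thr) → UCC (Ser) — missense.
Codon 5: AUC (Ile) → AGC (Ser) — missense.
Synonymous: 1 of 5.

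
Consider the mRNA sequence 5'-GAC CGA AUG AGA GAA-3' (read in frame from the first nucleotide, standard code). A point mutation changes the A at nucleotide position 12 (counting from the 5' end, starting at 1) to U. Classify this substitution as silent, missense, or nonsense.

Position 12 falls in codon 4: AGA → Arg.
After the substitution the codon is AGU → Ser.
Arg ≠ Ser, so this is a missense mutation.

missense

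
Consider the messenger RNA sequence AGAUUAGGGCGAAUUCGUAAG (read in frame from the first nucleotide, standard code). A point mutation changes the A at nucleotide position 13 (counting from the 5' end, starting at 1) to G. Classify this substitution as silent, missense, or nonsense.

Position 13 falls in codon 5: AUU → Ile.
After the substitution the codon is GUU → Val.
Ile ≠ Val, so this is a missense mutation.

missense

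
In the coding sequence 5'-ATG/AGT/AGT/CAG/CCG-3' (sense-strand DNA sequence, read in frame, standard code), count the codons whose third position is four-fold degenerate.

Codon 1 ATG (Met): third position 1-fold.
Codon 2 AGT (Ser): third position 2-fold.
Codon 3 AGT (Ser): third position 2-fold.
Codon 4 CAG (Gln): third position 2-fold.
Codon 5 CCG (Pro): third position 4-fold.
Four-fold degenerate third positions: 1.

1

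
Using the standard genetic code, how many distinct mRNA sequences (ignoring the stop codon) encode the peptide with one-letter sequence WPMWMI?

12

Trp: 1 codon.
Pro: 4 codons.
Met: 1 codon.
Trp: 1 codon.
Met: 1 codon.
Ile: 3 codons.
1 × 4 × 1 × 1 × 1 × 3 = 12.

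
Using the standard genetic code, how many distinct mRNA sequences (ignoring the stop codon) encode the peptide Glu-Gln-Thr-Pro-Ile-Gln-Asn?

Glu: 2 codons.
Gln: 2 codons.
Thr: 4 codons.
Pro: 4 codons.
Ile: 3 codons.
Gln: 2 codons.
Asn: 2 codons.
2 × 2 × 4 × 4 × 3 × 2 × 2 = 768.

768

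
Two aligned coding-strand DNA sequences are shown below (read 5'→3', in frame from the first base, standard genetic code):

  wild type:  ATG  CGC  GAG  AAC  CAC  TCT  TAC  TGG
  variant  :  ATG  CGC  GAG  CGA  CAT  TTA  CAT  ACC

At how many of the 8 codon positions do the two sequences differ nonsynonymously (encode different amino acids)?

4

Codon 1: ATG Met / ATG Met — identical.
Codon 2: CGC Arg / CGC Arg — identical.
Codon 3: GAG Glu / GAG Glu — identical.
Codon 4: AAC Asn / CGA Arg — nonsynonymous.
Codon 5: CAC His / CAT His — synonymous.
Codon 6: TCT Ser / TTA Leu — nonsynonymous.
Codon 7: TAC Tyr / CAT His — nonsynonymous.
Codon 8: TGG Trp / ACC Thr — nonsynonymous.
Nonsynonymous differences: 4.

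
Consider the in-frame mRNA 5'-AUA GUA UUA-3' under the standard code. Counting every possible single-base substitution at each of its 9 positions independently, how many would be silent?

7

Codon 1 (AUA, Ile): 2 synonymous substitutions.
Codon 2 (GUA, Val): 3 synonymous substitutions.
Codon 3 (UUA, Leu): 2 synonymous substitutions.
Total: 2 + 3 + 2 = 7.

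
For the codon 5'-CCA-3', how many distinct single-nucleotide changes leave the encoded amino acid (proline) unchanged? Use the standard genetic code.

3

Position 1: none → 0 synonymous.
Position 2: none → 0 synonymous.
Position 3: CCU, CCC, CCG → 3 synonymous.
Total: 0 + 0 + 3 = 3.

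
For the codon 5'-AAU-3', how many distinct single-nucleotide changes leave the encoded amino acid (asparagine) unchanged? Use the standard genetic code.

Position 1: none → 0 synonymous.
Position 2: none → 0 synonymous.
Position 3: AAC → 1 synonymous.
Total: 0 + 0 + 1 = 1.

1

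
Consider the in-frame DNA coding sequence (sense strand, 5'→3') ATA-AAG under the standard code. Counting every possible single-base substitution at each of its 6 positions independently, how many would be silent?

Codon 1 (ATA, Ile): 2 synonymous substitutions.
Codon 2 (AAG, Lys): 1 synonymous substitution.
Total: 2 + 1 = 3.

3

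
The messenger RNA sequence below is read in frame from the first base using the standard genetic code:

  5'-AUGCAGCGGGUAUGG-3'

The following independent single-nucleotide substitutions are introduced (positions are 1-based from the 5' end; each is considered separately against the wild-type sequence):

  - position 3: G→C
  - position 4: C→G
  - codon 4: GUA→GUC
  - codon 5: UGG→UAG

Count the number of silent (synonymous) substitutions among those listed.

Codon 1: AUG (Met) → AUC (Ile) — missense.
Codon 2: CAG (Gln) → GAG (Glu) — missense.
Codon 4: GUA (Val) → GUC (Val) — synonymous.
Codon 5: UGG (Trp) → UAG (Stop) — nonsense.
Synonymous: 1 of 4.

1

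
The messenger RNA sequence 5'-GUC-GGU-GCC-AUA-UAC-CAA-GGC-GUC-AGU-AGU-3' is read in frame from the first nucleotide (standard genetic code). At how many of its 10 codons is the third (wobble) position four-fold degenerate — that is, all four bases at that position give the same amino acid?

5

Codon 1 GUC (Val): third position 4-fold.
Codon 2 GGU (Gly): third position 4-fold.
Codon 3 GCC (Ala): third position 4-fold.
Codon 4 AUA (Ile): third position 3-fold.
Codon 5 UAC (Tyr): third position 2-fold.
Codon 6 CAA (Gln): third position 2-fold.
Codon 7 GGC (Gly): third position 4-fold.
Codon 8 GUC (Val): third position 4-fold.
Codon 9 AGU (Ser): third position 2-fold.
Codon 10 AGU (Ser): third position 2-fold.
Four-fold degenerate third positions: 5.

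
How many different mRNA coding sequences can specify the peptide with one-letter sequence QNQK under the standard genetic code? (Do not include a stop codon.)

16

Gln: 2 codons.
Asn: 2 codons.
Gln: 2 codons.
Lys: 2 codons.
2 × 2 × 2 × 2 = 16.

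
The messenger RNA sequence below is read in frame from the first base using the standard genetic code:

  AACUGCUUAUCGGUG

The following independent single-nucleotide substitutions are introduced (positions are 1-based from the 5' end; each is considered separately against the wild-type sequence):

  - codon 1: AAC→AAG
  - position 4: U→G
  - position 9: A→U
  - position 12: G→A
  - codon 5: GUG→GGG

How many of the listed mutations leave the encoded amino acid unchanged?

1

Codon 1: AAC (Asn) → AAG (Lys) — missense.
Codon 2: UGC (Cys) → GGC (Gly) — missense.
Codon 3: UUA (Leu) → UUU (Phe) — missense.
Codon 4: UCG (Ser) → UCA (Ser) — synonymous.
Codon 5: GUG (Val) → GGG (Gly) — missense.
Synonymous: 1 of 5.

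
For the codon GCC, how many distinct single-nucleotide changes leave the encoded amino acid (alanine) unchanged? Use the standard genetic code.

Position 1: none → 0 synonymous.
Position 2: none → 0 synonymous.
Position 3: GCU, GCA, GCG → 3 synonymous.
Total: 0 + 0 + 3 = 3.

3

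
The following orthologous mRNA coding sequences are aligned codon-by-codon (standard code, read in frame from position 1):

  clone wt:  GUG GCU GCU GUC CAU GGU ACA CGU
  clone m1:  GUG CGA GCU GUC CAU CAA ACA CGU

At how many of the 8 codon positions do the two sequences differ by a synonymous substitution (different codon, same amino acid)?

0

Codon 1: GUG Val / GUG Val — identical.
Codon 2: GCU Ala / CGA Arg — nonsynonymous.
Codon 3: GCU Ala / GCU Ala — identical.
Codon 4: GUC Val / GUC Val — identical.
Codon 5: CAU His / CAU His — identical.
Codon 6: GGU Gly / CAA Gln — nonsynonymous.
Codon 7: ACA Thr / ACA Thr — identical.
Codon 8: CGU Arg / CGU Arg — identical.
Synonymous differences: 0.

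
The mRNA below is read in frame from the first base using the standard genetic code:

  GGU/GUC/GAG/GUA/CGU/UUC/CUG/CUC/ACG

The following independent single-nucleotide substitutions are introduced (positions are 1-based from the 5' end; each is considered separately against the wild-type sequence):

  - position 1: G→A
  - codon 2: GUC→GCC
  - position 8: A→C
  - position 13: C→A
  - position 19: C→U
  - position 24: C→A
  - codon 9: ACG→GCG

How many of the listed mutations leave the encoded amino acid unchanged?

2

Codon 1: GGU (Gly) → AGU (Ser) — missense.
Codon 2: GUC (Val) → GCC (Ala) — missense.
Codon 3: GAG (Glu) → GCG (Ala) — missense.
Codon 5: CGU (Arg) → AGU (Ser) — missense.
Codon 7: CUG (Leu) → UUG (Leu) — synonymous.
Codon 8: CUC (Leu) → CUA (Leu) — synonymous.
Codon 9: ACG (Thr) → GCG (Ala) — missense.
Synonymous: 2 of 7.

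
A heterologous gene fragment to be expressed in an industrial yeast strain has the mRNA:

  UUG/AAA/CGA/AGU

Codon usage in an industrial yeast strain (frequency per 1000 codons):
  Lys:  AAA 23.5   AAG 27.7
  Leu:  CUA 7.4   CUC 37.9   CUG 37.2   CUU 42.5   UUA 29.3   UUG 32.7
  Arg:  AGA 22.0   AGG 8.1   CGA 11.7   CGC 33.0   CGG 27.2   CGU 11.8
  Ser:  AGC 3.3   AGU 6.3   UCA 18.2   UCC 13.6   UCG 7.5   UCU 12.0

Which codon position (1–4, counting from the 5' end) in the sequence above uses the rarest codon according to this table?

4

Codon 1 UUG (Leu): 32.7 per 1000.
Codon 2 AAA (Lys): 23.5 per 1000.
Codon 3 CGA (Arg): 11.7 per 1000.
Codon 4 AGU (Ser): 6.3 per 1000.
Lowest frequency is 6.3 at codon 4.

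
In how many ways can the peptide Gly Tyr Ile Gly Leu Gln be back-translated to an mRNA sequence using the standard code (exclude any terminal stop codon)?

1152

Gly: 4 codons.
Tyr: 2 codons.
Ile: 3 codons.
Gly: 4 codons.
Leu: 6 codons.
Gln: 2 codons.
4 × 2 × 3 × 4 × 6 × 2 = 1152.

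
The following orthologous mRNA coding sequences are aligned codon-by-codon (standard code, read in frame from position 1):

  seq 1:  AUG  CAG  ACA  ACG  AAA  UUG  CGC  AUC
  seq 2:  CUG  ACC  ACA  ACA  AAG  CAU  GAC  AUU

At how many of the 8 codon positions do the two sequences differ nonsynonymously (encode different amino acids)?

4

Codon 1: AUG Met / CUG Leu — nonsynonymous.
Codon 2: CAG Gln / ACC Thr — nonsynonymous.
Codon 3: ACA Thr / ACA Thr — identical.
Codon 4: ACG Thr / ACA Thr — synonymous.
Codon 5: AAA Lys / AAG Lys — synonymous.
Codon 6: UUG Leu / CAU His — nonsynonymous.
Codon 7: CGC Arg / GAC Asp — nonsynonymous.
Codon 8: AUC Ile / AUU Ile — synonymous.
Nonsynonymous differences: 4.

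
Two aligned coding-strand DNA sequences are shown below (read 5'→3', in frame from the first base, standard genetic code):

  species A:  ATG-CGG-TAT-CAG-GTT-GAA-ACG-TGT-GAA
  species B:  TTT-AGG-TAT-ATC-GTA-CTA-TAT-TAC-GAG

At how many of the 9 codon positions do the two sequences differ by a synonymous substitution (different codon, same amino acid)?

Codon 1: ATG Met / TTT Phe — nonsynonymous.
Codon 2: CGG Arg / AGG Arg — synonymous.
Codon 3: TAT Tyr / TAT Tyr — identical.
Codon 4: CAG Gln / ATC Ile — nonsynonymous.
Codon 5: GTT Val / GTA Val — synonymous.
Codon 6: GAA Glu / CTA Leu — nonsynonymous.
Codon 7: ACG Thr / TAT Tyr — nonsynonymous.
Codon 8: TGT Cys / TAC Tyr — nonsynonymous.
Codon 9: GAA Glu / GAG Glu — synonymous.
Synonymous differences: 3.

3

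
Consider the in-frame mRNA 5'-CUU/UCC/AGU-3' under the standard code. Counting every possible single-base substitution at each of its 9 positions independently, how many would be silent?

7

Codon 1 (CUU, Leu): 3 synonymous substitutions.
Codon 2 (UCC, Ser): 3 synonymous substitutions.
Codon 3 (AGU, Ser): 1 synonymous substitution.
Total: 3 + 3 + 1 = 7.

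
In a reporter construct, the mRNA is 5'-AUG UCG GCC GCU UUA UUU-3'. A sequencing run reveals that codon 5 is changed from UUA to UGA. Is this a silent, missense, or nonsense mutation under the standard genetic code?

nonsense

Position 14 falls in codon 5: UUA → Leu.
After the substitution the codon is UGA → Stop.
The new codon is a stop codon, so this is a nonsense mutation.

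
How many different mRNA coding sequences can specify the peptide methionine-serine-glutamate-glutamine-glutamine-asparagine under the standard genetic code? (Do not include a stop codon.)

96

Met: 1 codon.
Ser: 6 codons.
Glu: 2 codons.
Gln: 2 codons.
Gln: 2 codons.
Asn: 2 codons.
1 × 6 × 2 × 2 × 2 × 2 = 96.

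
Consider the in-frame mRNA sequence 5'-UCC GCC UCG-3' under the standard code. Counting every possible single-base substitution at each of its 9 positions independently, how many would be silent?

9

Codon 1 (UCC, Ser): 3 synonymous substitutions.
Codon 2 (GCC, Ala): 3 synonymous substitutions.
Codon 3 (UCG, Ser): 3 synonymous substitutions.
Total: 3 + 3 + 3 = 9.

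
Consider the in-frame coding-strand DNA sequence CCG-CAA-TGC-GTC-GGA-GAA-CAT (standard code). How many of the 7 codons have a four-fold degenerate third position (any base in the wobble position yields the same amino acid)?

3

Codon 1 CCG (Pro): third position 4-fold.
Codon 2 CAA (Gln): third position 2-fold.
Codon 3 TGC (Cys): third position 2-fold.
Codon 4 GTC (Val): third position 4-fold.
Codon 5 GGA (Gly): third position 4-fold.
Codon 6 GAA (Glu): third position 2-fold.
Codon 7 CAT (His): third position 2-fold.
Four-fold degenerate third positions: 3.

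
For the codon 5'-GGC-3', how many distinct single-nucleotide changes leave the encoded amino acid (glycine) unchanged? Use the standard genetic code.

Position 1: none → 0 synonymous.
Position 2: none → 0 synonymous.
Position 3: GGU, GGA, GGG → 3 synonymous.
Total: 0 + 0 + 3 = 3.

3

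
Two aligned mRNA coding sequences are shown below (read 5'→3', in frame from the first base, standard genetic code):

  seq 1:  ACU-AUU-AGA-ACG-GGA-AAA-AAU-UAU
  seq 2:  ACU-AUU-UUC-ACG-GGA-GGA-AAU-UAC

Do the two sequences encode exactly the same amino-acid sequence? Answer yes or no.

no

Codon 1: ACU Thr / ACU Thr — identical.
Codon 2: AUU Ile / AUU Ile — identical.
Codon 3: AGA Arg / UUC Phe — nonsynonymous.
Codon 4: ACG Thr / ACG Thr — identical.
Codon 5: GGA Gly / GGA Gly — identical.
Codon 6: AAA Lys / GGA Gly — nonsynonymous.
Codon 7: AAU Asn / AAU Asn — identical.
Codon 8: UAU Tyr / UAC Tyr — synonymous.
Nonsynonymous differences: 2 → different protein.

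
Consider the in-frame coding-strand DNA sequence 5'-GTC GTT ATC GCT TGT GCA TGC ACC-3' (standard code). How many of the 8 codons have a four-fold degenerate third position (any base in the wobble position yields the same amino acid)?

Codon 1 GTC (Val): third position 4-fold.
Codon 2 GTT (Val): third position 4-fold.
Codon 3 ATC (Ile): third position 3-fold.
Codon 4 GCT (Ala): third position 4-fold.
Codon 5 TGT (Cys): third position 2-fold.
Codon 6 GCA (Ala): third position 4-fold.
Codon 7 TGC (Cys): third position 2-fold.
Codon 8 ACC (Thr): third position 4-fold.
Four-fold degenerate third positions: 5.

5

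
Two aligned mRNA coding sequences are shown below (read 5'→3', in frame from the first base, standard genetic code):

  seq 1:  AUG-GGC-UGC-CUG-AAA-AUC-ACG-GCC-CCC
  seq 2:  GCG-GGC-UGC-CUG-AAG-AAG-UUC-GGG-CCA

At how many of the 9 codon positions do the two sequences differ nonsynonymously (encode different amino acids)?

4

Codon 1: AUG Met / GCG Ala — nonsynonymous.
Codon 2: GGC Gly / GGC Gly — identical.
Codon 3: UGC Cys / UGC Cys — identical.
Codon 4: CUG Leu / CUG Leu — identical.
Codon 5: AAA Lys / AAG Lys — synonymous.
Codon 6: AUC Ile / AAG Lys — nonsynonymous.
Codon 7: ACG Thr / UUC Phe — nonsynonymous.
Codon 8: GCC Ala / GGG Gly — nonsynonymous.
Codon 9: CCC Pro / CCA Pro — synonymous.
Nonsynonymous differences: 4.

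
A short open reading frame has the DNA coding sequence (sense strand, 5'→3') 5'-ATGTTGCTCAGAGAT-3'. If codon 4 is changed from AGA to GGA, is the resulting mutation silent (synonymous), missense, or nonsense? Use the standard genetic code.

Position 10 falls in codon 4: AGA → Arg.
After the substitution the codon is GGA → Gly.
Arg ≠ Gly, so this is a missense mutation.

missense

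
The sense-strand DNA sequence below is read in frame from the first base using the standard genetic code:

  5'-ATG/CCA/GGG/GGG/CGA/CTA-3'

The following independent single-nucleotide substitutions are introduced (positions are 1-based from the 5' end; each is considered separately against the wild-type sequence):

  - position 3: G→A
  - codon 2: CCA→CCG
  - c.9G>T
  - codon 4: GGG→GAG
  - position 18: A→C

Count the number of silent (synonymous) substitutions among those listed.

3

Codon 1: ATG (Met) → ATA (Ile) — missense.
Codon 2: CCA (Pro) → CCG (Pro) — synonymous.
Codon 3: GGG (Gly) → GGT (Gly) — synonymous.
Codon 4: GGG (Gly) → GAG (Glu) — missense.
Codon 6: CTA (Leu) → CTC (Leu) — synonymous.
Synonymous: 3 of 5.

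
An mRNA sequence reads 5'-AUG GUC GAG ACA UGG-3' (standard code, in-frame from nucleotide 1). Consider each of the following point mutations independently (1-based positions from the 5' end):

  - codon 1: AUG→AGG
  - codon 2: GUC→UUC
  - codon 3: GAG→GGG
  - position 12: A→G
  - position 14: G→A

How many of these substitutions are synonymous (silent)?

Codon 1: AUG (Met) → AGG (Arg) — missense.
Codon 2: GUC (Val) → UUC (Phe) — missense.
Codon 3: GAG (Glu) → GGG (Gly) — missense.
Codon 4: ACA (Thr) → ACG (Thr) — synonymous.
Codon 5: UGG (Trp) → UAG (Stop) — nonsense.
Synonymous: 1 of 5.

1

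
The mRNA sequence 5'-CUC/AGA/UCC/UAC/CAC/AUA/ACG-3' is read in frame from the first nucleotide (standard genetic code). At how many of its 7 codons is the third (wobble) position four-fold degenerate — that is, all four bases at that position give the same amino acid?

3

Codon 1 CUC (Leu): third position 4-fold.
Codon 2 AGA (Arg): third position 2-fold.
Codon 3 UCC (Ser): third position 4-fold.
Codon 4 UAC (Tyr): third position 2-fold.
Codon 5 CAC (His): third position 2-fold.
Codon 6 AUA (Ile): third position 3-fold.
Codon 7 ACG (Thr): third position 4-fold.
Four-fold degenerate third positions: 3.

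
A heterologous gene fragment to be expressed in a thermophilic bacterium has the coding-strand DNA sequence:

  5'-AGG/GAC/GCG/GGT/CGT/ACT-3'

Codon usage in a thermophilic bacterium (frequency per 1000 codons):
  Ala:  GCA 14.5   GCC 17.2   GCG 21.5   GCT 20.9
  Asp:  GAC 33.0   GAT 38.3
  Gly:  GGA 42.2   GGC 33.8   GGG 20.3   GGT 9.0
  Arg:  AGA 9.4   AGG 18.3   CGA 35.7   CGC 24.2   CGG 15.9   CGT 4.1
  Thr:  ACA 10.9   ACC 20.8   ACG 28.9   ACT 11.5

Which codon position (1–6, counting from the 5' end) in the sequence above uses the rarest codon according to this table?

Codon 1 AGG (Arg): 18.3 per 1000.
Codon 2 GAC (Asp): 33.0 per 1000.
Codon 3 GCG (Ala): 21.5 per 1000.
Codon 4 GGT (Gly): 9.0 per 1000.
Codon 5 CGT (Arg): 4.1 per 1000.
Codon 6 ACT (Thr): 11.5 per 1000.
Lowest frequency is 4.1 at codon 5.

5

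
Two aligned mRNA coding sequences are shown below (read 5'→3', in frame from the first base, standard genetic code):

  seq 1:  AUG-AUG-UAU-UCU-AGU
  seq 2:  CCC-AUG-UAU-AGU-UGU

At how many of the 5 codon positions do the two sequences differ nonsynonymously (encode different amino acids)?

Codon 1: AUG Met / CCC Pro — nonsynonymous.
Codon 2: AUG Met / AUG Met — identical.
Codon 3: UAU Tyr / UAU Tyr — identical.
Codon 4: UCU Ser / AGU Ser — synonymous.
Codon 5: AGU Ser / UGU Cys — nonsynonymous.
Nonsynonymous differences: 2.

2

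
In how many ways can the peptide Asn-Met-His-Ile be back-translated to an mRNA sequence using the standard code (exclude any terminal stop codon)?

12

Asn: 2 codons.
Met: 1 codon.
His: 2 codons.
Ile: 3 codons.
2 × 1 × 2 × 3 = 12.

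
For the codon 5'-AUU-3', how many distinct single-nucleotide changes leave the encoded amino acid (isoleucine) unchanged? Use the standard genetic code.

2

Position 1: none → 0 synonymous.
Position 2: none → 0 synonymous.
Position 3: AUC, AUA → 2 synonymous.
Total: 0 + 0 + 2 = 2.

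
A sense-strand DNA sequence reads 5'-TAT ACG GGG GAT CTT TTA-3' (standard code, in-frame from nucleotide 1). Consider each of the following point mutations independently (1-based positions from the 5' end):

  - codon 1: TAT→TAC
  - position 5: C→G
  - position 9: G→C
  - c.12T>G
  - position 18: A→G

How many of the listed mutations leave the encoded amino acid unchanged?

3

Codon 1: TAT (Tyr) → TAC (Tyr) — synonymous.
Codon 2: ACG (Thr) → AGG (Arg) — missense.
Codon 3: GGG (Gly) → GGC (Gly) — synonymous.
Codon 4: GAT (Asp) → GAG (Glu) — missense.
Codon 6: TTA (Leu) → TTG (Leu) — synonymous.
Synonymous: 3 of 5.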